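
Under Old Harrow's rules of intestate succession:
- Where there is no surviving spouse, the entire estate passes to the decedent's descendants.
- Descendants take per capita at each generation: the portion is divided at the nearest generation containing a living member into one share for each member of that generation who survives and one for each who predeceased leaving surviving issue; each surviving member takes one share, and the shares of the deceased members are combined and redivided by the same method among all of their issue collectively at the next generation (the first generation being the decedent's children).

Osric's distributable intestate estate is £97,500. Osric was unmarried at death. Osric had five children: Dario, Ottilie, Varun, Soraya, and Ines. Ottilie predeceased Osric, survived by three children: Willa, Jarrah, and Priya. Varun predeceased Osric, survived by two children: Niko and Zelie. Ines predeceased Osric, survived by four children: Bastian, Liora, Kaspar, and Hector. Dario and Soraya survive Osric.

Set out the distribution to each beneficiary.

Dario: £19,500; Willa: £6,500; Jarrah: £6,500; Priya: £6,500; Niko: £6,500; Zelie: £6,500; Soraya: £19,500; Bastian: £6,500; Liora: £6,500; Kaspar: £6,500; Hector: £6,500

The entire £97,500 passes to the descendants.
That amount (£97,500) is divided at the children's generation into 5 shares of £19,500. Dario and Soraya each take £19,500. The 3 shares of the deceased (Ottilie, Varun, and Ines) are combined into a pool of £58,500.
That pool (£58,500) is divided at the grandchildren's generation equally among Willa, Jarrah, Priya, Niko, Zelie, Bastian, Liora, Kaspar, and Hector: £6,500 each.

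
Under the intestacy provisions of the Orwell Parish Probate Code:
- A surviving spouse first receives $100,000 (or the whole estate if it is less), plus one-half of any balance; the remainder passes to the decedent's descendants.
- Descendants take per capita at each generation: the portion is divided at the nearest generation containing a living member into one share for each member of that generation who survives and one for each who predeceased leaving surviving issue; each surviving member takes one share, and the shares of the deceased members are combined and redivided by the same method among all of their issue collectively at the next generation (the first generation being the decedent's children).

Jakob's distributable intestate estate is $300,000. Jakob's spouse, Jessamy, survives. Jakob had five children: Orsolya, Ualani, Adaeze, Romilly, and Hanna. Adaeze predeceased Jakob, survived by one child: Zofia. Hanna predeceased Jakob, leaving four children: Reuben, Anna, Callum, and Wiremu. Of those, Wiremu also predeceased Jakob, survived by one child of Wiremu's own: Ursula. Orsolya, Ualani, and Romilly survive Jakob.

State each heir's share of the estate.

Jessamy first takes $100,000, leaving a balance of $200,000. Jessamy then takes one-half of the balance ($100,000), for a total of $200,000. The remaining $100,000 passes to the descendants.
The descendants' portion ($100,000) is divided at the children's generation into 5 shares of $20,000. Orsolya, Ualani, and Romilly each take $20,000. The 2 shares of the deceased (Adaeze and Hanna) are combined into a pool of $40,000.
That pool ($40,000) is divided at the grandchildren's generation into 5 shares of $8,000. Zofia, Reuben, Anna, and Callum each take $8,000. The remaining share for the deceased Wiremu ($8,000) is carried to the next generation.
That pool ($8,000) passes entirely to Ursula, the sole taker at the great-grandchildren's generation.

Jessamy: $200,000; Orsolya: $20,000; Ualani: $20,000; Zofia: $8,000; Romilly: $20,000; Reuben: $8,000; Anna: $8,000; Callum: $8,000; Ursula: $8,000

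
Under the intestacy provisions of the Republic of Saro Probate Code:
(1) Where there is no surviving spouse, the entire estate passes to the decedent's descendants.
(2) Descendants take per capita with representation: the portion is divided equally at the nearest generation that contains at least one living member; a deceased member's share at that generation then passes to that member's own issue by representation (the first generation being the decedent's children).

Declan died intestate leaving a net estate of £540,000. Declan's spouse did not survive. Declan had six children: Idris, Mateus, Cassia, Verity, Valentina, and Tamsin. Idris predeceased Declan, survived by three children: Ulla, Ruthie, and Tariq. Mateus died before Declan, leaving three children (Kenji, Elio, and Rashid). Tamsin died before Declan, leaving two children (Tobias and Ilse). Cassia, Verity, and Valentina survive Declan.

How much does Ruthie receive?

Ruthie receives £30,000.

The entire £540,000 passes to the descendants.
That amount (£540,000) is divided into 6 shares of £90,000: Cassia, Verity, and Valentina each take £90,000; Idris's £90,000 share passes to Idris's issue; Mateus's £90,000 share passes to Mateus's issue; Tamsin's £90,000 share passes to Tamsin's issue.
Idris's share (£90,000) is divided into 3 shares of £30,000: Ulla, Ruthie, and Tariq each take £30,000.
Mateus's share (£90,000) is divided into 3 shares of £30,000: Kenji, Elio, and Rashid each take £30,000.
Tamsin's share (£90,000) is divided into 2 shares of £45,000: Tobias and Ilse each take £45,000.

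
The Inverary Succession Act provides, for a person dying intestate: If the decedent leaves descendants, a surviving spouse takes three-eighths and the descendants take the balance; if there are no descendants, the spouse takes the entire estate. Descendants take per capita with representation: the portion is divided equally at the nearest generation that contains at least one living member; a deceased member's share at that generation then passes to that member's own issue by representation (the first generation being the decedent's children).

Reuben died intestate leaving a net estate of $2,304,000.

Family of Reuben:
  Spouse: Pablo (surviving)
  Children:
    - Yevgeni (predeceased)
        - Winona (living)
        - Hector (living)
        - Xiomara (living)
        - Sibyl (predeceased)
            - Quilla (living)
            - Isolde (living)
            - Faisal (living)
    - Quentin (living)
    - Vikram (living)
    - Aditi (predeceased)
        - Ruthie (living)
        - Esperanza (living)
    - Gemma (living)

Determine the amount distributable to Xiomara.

Xiomara receives $72,000.

Pablo takes three-eighths of $2,304,000 = $864,000. The remaining $1,440,000 passes to the descendants.
The descendants' portion ($1,440,000) is divided into 5 shares of $288,000: Quentin, Vikram, and Gemma each take $288,000; Yevgeni's $288,000 share passes to Yevgeni's issue; Aditi's $288,000 share passes to Aditi's issue.
Yevgeni's share ($288,000) is divided into 4 shares of $72,000: Winona, Hector, and Xiomara each take $72,000; Sibyl's $72,000 share passes to Sibyl's issue.
Sibyl's share ($72,000) is divided into 3 shares of $24,000: Quilla, Isolde, and Faisal each take $24,000.
Aditi's share ($288,000) is divided into 2 shares of $144,000: Ruthie and Esperanza each take $144,000.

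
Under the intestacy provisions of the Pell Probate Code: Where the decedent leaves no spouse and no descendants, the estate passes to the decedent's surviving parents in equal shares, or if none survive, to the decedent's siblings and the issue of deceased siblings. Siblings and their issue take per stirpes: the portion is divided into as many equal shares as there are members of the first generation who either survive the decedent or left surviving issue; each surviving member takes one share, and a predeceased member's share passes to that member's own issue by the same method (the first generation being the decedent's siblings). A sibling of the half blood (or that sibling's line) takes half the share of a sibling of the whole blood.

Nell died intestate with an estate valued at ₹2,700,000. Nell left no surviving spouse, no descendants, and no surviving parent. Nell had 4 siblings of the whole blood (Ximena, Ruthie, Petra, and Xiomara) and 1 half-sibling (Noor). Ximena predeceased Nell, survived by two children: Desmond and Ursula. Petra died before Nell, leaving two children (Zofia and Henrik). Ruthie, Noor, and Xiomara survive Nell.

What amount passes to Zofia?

The entire ₹2,700,000 passes to the siblings and their issue.
Counting each half-blood sibling's line as half a unit, there are 9/2 units in ₹2,700,000, so one unit is ₹600,000. Whole-blood lines (Ximena, Ruthie, Petra, and Xiomara) take ₹600,000 each; half-blood lines (Noor) take ₹300,000 each.
Ximena's share (₹600,000) is divided into 2 shares of ₹300,000: Desmond and Ursula each take ₹300,000.
Petra's share (₹600,000) is divided into 2 shares of ₹300,000: Zofia and Henrik each take ₹300,000.

Zofia receives ₹300,000.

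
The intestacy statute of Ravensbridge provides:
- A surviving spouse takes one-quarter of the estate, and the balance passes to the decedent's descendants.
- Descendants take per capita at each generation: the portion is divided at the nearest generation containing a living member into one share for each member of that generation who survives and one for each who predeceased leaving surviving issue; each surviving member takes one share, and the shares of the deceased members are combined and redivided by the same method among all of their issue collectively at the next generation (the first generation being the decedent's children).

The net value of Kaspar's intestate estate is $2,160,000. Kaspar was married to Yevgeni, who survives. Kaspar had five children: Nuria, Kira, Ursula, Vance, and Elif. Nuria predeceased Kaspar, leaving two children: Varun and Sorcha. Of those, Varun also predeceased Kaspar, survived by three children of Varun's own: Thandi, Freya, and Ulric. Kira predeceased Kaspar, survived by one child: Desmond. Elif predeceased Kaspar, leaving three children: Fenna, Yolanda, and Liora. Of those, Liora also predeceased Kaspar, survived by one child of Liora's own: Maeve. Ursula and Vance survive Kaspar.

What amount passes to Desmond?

Yevgeni takes one-quarter of $2,160,000 = $540,000. The remaining $1,620,000 passes to the descendants.
The descendants' portion ($1,620,000) is divided at the children's generation into 5 shares of $324,000. Ursula and Vance each take $324,000. The 3 shares of the deceased (Nuria, Kira, and Elif) are combined into a pool of $972,000.
That pool ($972,000) is divided at the grandchildren's generation into 6 shares of $162,000. Sorcha, Desmond, Fenna, and Yolanda each take $162,000. The 2 shares of the deceased (Varun and Liora) are combined into a pool of $324,000.
That pool ($324,000) is divided at the great-grandchildren's generation equally among Thandi, Freya, Ulric, and Maeve: $81,000 each.

Desmond receives $162,000.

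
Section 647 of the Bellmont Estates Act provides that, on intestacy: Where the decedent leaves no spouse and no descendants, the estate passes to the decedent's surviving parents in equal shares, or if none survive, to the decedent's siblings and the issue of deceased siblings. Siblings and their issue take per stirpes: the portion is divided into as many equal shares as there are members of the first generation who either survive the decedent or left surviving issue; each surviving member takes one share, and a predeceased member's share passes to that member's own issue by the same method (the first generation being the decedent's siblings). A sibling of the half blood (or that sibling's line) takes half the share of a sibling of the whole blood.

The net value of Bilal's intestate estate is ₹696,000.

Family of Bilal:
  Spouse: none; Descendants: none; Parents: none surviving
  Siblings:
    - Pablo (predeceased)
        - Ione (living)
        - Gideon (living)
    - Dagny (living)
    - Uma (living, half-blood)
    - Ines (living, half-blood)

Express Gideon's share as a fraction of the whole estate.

Gideon receives 1/6 of the estate.

The entire ₹696,000 passes to the siblings and their issue.
Counting each half-blood sibling's line as half a unit, there are 3 units in ₹696,000, so one unit is ₹232,000. Whole-blood lines (Pablo and Dagny) take ₹232,000 each; half-blood lines (Uma and Ines) take ₹116,000 each.
Pablo's share (₹232,000) is divided into 2 shares of ₹116,000: Ione and Gideon each take ₹116,000.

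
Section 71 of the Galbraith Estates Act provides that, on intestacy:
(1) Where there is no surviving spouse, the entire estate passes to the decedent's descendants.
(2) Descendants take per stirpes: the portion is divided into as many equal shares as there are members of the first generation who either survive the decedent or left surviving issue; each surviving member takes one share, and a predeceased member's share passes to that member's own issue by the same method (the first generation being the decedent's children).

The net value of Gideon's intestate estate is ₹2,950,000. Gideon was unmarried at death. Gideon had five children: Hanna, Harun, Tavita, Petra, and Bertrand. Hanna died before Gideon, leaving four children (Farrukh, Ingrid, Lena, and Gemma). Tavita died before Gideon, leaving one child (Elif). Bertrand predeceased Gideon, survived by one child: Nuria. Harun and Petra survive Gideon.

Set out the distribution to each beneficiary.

The entire ₹2,950,000 passes to the descendants.
That amount (₹2,950,000) is divided into 5 shares of ₹590,000: Harun and Petra each take ₹590,000; Hanna's ₹590,000 share passes to Hanna's issue; Tavita's ₹590,000 share passes to Tavita's issue; Bertrand's ₹590,000 share passes to Bertrand's issue.
Hanna's share (₹590,000) is divided into 4 shares of ₹147,500: Farrukh, Ingrid, Lena, and Gemma each take ₹147,500.
Tavita's share (₹590,000) passes entirely to Elif.
Bertrand's share (₹590,000) passes entirely to Nuria.

Farrukh: ₹147,500; Ingrid: ₹147,500; Lena: ₹147,500; Gemma: ₹147,500; Harun: ₹590,000; Elif: ₹590,000; Petra: ₹590,000; Nuria: ₹590,000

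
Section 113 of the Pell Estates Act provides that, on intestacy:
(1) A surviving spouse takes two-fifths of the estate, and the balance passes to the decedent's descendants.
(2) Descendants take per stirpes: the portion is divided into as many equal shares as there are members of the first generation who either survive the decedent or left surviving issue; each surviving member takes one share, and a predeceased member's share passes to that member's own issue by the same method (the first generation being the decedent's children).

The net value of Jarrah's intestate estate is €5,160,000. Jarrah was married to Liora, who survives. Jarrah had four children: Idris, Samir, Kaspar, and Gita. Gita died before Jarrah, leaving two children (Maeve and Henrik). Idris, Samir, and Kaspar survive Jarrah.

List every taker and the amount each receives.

Liora takes two-fifths of €5,160,000 = €2,064,000. The remaining €3,096,000 passes to the descendants.
The descendants' portion (€3,096,000) is divided into 4 shares of €774,000: Idris, Samir, and Kaspar each take €774,000; Gita's €774,000 share passes to Gita's issue.
Gita's share (€774,000) is divided into 2 shares of €387,000: Maeve and Henrik each take €387,000.

Liora: €2,064,000; Idris: €774,000; Samir: €774,000; Kaspar: €774,000; Maeve: €387,000; Henrik: €387,000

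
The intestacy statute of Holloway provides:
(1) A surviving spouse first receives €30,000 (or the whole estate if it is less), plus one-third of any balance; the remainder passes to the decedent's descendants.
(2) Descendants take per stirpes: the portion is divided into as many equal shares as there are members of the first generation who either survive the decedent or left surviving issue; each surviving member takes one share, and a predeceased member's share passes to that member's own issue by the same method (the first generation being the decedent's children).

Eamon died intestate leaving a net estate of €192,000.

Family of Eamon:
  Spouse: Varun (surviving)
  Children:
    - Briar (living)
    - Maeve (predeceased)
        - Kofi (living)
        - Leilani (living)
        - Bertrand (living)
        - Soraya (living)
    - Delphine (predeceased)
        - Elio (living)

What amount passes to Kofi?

Varun first takes €30,000, leaving a balance of €162,000. Varun then takes one-third of the balance (€54,000), for a total of €84,000. The remaining €108,000 passes to the descendants.
The descendants' portion (€108,000) is divided into 3 shares of €36,000: Briar takes €36,000; Maeve's €36,000 share passes to Maeve's issue; Delphine's €36,000 share passes to Delphine's issue.
Maeve's share (€36,000) is divided into 4 shares of €9,000: Kofi, Leilani, Bertrand, and Soraya each take €9,000.
Delphine's share (€36,000) passes entirely to Elio.

Kofi receives €9,000.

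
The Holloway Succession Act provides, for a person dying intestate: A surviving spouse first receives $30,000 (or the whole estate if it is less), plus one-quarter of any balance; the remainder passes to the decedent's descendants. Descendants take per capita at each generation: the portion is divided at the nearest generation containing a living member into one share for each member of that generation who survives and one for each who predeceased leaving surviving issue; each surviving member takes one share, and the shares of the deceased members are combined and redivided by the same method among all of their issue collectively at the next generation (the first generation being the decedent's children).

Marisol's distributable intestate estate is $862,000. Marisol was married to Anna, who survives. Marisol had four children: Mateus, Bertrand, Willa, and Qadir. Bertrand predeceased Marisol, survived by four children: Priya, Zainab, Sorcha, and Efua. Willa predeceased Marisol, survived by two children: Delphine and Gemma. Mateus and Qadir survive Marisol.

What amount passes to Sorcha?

Anna first takes $30,000, leaving a balance of $832,000. Anna then takes one-quarter of the balance ($208,000), for a total of $238,000. The remaining $624,000 passes to the descendants.
The descendants' portion ($624,000) is divided at the children's generation into 4 shares of $156,000. Mateus and Qadir each take $156,000. The 2 shares of the deceased (Bertrand and Willa) are combined into a pool of $312,000.
That pool ($312,000) is divided at the grandchildren's generation equally among Priya, Zainab, Sorcha, Efua, Delphine, and Gemma: $52,000 each.

Sorcha receives $52,000.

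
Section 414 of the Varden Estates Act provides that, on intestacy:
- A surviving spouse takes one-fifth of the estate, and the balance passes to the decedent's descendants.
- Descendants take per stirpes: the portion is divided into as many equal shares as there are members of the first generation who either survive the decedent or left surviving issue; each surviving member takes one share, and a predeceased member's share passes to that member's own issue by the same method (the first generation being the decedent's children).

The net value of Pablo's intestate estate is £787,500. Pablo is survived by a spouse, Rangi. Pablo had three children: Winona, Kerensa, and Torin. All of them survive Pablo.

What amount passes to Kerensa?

Rangi takes one-fifth of £787,500 = £157,500. The remaining £630,000 passes to the descendants.
The descendants' portion (£630,000) is divided into 3 shares of £210,000: Winona, Kerensa, and Torin each take £210,000.

Kerensa receives £210,000.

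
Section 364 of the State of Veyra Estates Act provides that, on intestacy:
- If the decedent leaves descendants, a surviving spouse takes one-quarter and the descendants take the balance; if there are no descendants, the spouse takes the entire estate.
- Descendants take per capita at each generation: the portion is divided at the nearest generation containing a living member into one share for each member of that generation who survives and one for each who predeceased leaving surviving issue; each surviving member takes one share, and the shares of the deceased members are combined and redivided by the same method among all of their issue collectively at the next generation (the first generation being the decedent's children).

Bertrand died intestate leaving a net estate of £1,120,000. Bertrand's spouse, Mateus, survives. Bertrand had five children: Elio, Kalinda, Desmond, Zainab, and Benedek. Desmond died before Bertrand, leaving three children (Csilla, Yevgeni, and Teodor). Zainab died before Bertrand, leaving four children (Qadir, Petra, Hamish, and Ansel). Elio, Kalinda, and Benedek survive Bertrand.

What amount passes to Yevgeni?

Mateus takes one-quarter of £1,120,000 = £280,000. The remaining £840,000 passes to the descendants.
The descendants' portion (£840,000) is divided at the children's generation into 5 shares of £168,000. Elio, Kalinda, and Benedek each take £168,000. The 2 shares of the deceased (Desmond and Zainab) are combined into a pool of £336,000.
That pool (£336,000) is divided at the grandchildren's generation equally among Csilla, Yevgeni, Teodor, Qadir, Petra, Hamish, and Ansel: £48,000 each.

Yevgeni receives £48,000.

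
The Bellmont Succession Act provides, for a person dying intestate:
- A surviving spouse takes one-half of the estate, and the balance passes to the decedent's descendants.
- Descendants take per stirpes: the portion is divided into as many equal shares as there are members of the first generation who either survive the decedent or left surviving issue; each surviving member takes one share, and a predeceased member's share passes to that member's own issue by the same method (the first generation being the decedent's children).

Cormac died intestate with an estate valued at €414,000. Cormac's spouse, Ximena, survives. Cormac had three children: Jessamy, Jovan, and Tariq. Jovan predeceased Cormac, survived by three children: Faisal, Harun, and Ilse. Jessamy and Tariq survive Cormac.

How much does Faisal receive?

Ximena takes one-half of €414,000 = €207,000. The remaining €207,000 passes to the descendants.
The descendants' portion (€207,000) is divided into 3 shares of €69,000: Jessamy and Tariq each take €69,000; Jovan's €69,000 share passes to Jovan's issue.
Jovan's share (€69,000) is divided into 3 shares of €23,000: Faisal, Harun, and Ilse each take €23,000.

Faisal receives €23,000.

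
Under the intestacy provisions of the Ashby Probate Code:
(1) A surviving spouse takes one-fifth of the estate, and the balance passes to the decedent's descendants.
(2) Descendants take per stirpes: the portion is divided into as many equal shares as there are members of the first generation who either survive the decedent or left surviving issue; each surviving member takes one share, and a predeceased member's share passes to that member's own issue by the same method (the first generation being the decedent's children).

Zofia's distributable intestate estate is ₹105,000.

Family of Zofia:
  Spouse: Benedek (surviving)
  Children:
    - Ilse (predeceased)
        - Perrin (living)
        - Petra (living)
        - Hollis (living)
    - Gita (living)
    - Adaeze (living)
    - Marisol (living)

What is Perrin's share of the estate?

Perrin receives ₹7,000.

Benedek takes one-fifth of ₹105,000 = ₹21,000. The remaining ₹84,000 passes to the descendants.
The descendants' portion (₹84,000) is divided into 4 shares of ₹21,000: Gita, Adaeze, and Marisol each take ₹21,000; Ilse's ₹21,000 share passes to Ilse's issue.
Ilse's share (₹21,000) is divided into 3 shares of ₹7,000: Perrin, Petra, and Hollis each take ₹7,000.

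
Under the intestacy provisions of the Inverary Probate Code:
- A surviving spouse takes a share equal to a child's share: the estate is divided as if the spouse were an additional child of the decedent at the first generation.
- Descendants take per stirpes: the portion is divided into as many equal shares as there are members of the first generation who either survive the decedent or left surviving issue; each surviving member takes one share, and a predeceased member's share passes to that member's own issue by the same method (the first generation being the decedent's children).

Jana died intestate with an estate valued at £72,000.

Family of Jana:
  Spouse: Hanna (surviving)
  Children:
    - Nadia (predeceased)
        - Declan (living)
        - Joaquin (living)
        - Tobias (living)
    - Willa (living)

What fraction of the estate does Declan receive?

Declan receives 1/9 of the estate.

The spouse counts as an additional share at the children's level, so there are 3 primary shares of £24,000. Hanna takes one such share (£24,000).
The children's combined portion (£48,000) is divided into 2 shares of £24,000: Willa takes £24,000; Nadia's £24,000 share passes to Nadia's issue.
Nadia's share (£24,000) is divided into 3 shares of £8,000: Declan, Joaquin, and Tobias each take £8,000.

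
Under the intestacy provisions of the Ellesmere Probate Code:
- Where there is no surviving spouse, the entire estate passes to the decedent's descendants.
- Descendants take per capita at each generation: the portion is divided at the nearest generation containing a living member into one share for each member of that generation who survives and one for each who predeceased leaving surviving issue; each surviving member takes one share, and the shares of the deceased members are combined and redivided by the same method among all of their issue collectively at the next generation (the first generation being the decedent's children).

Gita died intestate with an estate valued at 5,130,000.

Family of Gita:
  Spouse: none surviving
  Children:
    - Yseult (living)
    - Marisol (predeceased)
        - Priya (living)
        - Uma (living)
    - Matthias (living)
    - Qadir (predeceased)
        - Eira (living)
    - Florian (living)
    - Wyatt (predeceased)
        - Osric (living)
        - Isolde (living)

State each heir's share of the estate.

The entire 5,130,000 passes to the descendants.
That amount (5,130,000) is divided at the children's generation into 6 shares of 855,000. Yseult, Matthias, and Florian each take 855,000. The 3 shares of the deceased (Marisol, Qadir, and Wyatt) are combined into a pool of 2,565,000.
That pool (2,565,000) is divided at the grandchildren's generation equally among Priya, Uma, Eira, Osric, and Isolde: 513,000 each.

Yseult: 855,000; Priya: 513,000; Uma: 513,000; Matthias: 855,000; Eira: 513,000; Florian: 855,000; Osric: 513,000; Isolde: 513,000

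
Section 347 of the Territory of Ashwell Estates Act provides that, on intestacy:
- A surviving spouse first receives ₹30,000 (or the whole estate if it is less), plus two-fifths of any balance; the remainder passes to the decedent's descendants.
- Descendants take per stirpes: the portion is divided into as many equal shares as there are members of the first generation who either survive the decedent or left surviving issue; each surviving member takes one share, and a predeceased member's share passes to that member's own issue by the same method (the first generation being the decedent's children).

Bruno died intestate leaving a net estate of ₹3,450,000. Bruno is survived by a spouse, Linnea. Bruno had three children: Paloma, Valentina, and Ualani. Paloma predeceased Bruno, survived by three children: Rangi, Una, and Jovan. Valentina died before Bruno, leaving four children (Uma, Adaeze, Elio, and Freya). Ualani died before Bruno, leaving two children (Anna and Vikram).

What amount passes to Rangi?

Linnea first takes ₹30,000, leaving a balance of ₹3,420,000. Linnea then takes two-fifths of the balance (₹1,368,000), for a total of ₹1,398,000. The remaining ₹2,052,000 passes to the descendants.
The descendants' portion (₹2,052,000) is divided into 3 shares of ₹684,000: Paloma's ₹684,000 share passes to Paloma's issue; Valentina's ₹684,000 share passes to Valentina's issue; Ualani's ₹684,000 share passes to Ualani's issue.
Paloma's share (₹684,000) is divided into 3 shares of ₹228,000: Rangi, Una, and Jovan each take ₹228,000.
Valentina's share (₹684,000) is divided into 4 shares of ₹171,000: Uma, Adaeze, Elio, and Freya each take ₹171,000.
Ualani's share (₹684,000) is divided into 2 shares of ₹342,000: Anna and Vikram each take ₹342,000.

Rangi receives ₹228,000.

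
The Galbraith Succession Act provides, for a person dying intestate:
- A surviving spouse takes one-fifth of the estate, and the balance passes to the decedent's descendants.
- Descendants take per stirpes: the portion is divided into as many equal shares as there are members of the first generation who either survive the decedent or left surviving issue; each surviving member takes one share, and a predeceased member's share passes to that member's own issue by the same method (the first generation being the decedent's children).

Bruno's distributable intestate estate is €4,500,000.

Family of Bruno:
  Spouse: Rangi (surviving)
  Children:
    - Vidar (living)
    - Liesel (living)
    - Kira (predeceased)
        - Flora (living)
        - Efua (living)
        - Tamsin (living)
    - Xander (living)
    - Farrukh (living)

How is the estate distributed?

Rangi takes one-fifth of €4,500,000 = €900,000. The remaining €3,600,000 passes to the descendants.
The descendants' portion (€3,600,000) is divided into 5 shares of €720,000: Vidar, Liesel, Xander, and Farrukh each take €720,000; Kira's €720,000 share passes to Kira's issue.
Kira's share (€720,000) is divided into 3 shares of €240,000: Flora, Efua, and Tamsin each take €240,000.

Rangi: €900,000; Vidar: €720,000; Liesel: €720,000; Flora: €240,000; Efua: €240,000; Tamsin: €240,000; Xander: €720,000; Farrukh: €720,000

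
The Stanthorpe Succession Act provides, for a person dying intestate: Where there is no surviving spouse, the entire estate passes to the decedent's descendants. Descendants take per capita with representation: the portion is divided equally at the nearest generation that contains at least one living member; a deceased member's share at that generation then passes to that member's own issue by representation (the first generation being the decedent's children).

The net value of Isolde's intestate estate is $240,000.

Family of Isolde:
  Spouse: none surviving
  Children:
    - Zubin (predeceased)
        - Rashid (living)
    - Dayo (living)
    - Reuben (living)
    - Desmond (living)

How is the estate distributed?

The entire $240,000 passes to the descendants.
That amount ($240,000) is divided into 4 shares of $60,000: Dayo, Reuben, and Desmond each take $60,000; Zubin's $60,000 share passes to Zubin's issue.
Zubin's share ($60,000) passes entirely to Rashid.

Rashid: $60,000; Dayo: $60,000; Reuben: $60,000; Desmond: $60,000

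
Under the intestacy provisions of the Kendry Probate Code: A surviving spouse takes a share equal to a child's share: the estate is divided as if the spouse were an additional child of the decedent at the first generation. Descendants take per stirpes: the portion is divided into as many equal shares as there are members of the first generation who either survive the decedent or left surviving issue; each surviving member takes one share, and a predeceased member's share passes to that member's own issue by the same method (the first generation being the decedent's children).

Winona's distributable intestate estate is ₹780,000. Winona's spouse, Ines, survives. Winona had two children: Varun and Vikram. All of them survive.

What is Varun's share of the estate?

The spouse counts as an additional share at the children's level, so there are 3 primary shares of ₹260,000. Ines takes one such share (₹260,000).
The children's combined portion (₹520,000) is divided into 2 shares of ₹260,000: Varun and Vikram each take ₹260,000.

Varun receives ₹260,000.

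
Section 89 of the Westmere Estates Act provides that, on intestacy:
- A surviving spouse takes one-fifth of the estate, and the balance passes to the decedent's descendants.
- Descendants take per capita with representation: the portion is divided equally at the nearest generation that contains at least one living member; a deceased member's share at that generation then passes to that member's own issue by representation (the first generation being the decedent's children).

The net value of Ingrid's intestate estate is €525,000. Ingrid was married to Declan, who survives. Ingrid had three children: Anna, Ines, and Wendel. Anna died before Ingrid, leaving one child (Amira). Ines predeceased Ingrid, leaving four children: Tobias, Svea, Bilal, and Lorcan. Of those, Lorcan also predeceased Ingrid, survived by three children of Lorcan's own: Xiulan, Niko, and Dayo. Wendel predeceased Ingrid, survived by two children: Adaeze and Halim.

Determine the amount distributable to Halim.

Halim receives €60,000.

Declan takes one-fifth of €525,000 = €105,000. The remaining €420,000 passes to the descendants.
No child survives, so the initial division is made at the grandchildren's generation.
The descendants' portion (€420,000) is divided into 7 shares of €60,000: Amira, Tobias, Svea, Bilal, Adaeze, and Halim each take €60,000; Lorcan's €60,000 share passes to Lorcan's issue.
Lorcan's share (€60,000) is divided into 3 shares of €20,000: Xiulan, Niko, and Dayo each take €20,000.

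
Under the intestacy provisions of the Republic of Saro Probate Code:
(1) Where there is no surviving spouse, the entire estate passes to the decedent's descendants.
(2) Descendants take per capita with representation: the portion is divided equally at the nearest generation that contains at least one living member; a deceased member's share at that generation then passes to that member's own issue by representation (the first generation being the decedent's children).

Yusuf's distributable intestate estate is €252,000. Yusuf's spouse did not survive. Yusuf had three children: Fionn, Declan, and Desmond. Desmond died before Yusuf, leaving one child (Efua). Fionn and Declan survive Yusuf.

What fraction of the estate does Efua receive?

Efua receives 1/3 of the estate.

The entire €252,000 passes to the descendants.
That amount (€252,000) is divided into 3 shares of €84,000: Fionn and Declan each take €84,000; Desmond's €84,000 share passes to Desmond's issue.
Desmond's share (€84,000) passes entirely to Efua.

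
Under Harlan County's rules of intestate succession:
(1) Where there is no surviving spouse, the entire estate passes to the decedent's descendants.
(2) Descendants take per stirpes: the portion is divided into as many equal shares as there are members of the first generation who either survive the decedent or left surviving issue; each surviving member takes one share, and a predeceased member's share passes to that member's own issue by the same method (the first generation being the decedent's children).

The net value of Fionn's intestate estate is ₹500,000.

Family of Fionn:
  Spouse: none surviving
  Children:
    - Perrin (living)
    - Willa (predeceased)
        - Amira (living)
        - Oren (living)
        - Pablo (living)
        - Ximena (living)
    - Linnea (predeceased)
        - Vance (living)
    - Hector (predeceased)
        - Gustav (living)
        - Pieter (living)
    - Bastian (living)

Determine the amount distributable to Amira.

The entire ₹500,000 passes to the descendants.
That amount (₹500,000) is divided into 5 shares of ₹100,000: Perrin and Bastian each take ₹100,000; Willa's ₹100,000 share passes to Willa's issue; Linnea's ₹100,000 share passes to Linnea's issue; Hector's ₹100,000 share passes to Hector's issue.
Willa's share (₹100,000) is divided into 4 shares of ₹25,000: Amira, Oren, Pablo, and Ximena each take ₹25,000.
Linnea's share (₹100,000) passes entirely to Vance.
Hector's share (₹100,000) is divided into 2 shares of ₹50,000: Gustav and Pieter each take ₹50,000.

Amira receives ₹25,000.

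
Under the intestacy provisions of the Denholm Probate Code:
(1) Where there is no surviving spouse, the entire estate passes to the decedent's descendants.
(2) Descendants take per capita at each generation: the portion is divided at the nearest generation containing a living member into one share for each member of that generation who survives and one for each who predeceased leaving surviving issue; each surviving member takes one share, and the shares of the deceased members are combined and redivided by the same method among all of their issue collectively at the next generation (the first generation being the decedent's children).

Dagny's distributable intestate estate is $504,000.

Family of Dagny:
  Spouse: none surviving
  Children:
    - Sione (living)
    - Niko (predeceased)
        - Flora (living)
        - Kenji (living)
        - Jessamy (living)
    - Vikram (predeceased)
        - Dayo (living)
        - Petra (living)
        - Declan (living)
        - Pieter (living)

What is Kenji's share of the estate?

Kenji receives $48,000.

The entire $504,000 passes to the descendants.
That amount ($504,000) is divided at the children's generation into 3 shares of $168,000. Sione takes $168,000. The 2 shares of the deceased (Niko and Vikram) are combined into a pool of $336,000.
That pool ($336,000) is divided at the grandchildren's generation equally among Flora, Kenji, Jessamy, Dayo, Petra, Declan, and Pieter: $48,000 each.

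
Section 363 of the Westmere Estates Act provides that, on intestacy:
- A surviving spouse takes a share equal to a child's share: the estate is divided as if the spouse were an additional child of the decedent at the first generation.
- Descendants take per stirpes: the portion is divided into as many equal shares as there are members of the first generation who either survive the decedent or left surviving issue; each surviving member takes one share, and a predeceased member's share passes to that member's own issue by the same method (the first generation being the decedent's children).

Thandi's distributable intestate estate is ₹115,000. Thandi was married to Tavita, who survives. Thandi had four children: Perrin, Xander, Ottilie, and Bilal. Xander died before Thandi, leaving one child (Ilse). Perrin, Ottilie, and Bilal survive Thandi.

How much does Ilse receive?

The spouse counts as an additional share at the children's level, so there are 5 primary shares of ₹23,000. Tavita takes one such share (₹23,000).
The children's combined portion (₹92,000) is divided into 4 shares of ₹23,000: Perrin, Ottilie, and Bilal each take ₹23,000; Xander's ₹23,000 share passes to Xander's issue.
Xander's share (₹23,000) passes entirely to Ilse.

Ilse receives ₹23,000.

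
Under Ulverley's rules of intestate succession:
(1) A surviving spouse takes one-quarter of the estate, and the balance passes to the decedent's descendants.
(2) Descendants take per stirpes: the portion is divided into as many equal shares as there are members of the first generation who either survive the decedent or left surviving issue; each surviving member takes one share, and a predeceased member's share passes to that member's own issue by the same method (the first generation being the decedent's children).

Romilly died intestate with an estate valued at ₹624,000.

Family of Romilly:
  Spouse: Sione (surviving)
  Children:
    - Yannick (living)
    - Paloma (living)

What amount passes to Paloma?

Paloma receives ₹234,000.

Sione takes one-quarter of ₹624,000 = ₹156,000. The remaining ₹468,000 passes to the descendants.
The descendants' portion (₹468,000) is divided into 2 shares of ₹234,000: Yannick and Paloma each take ₹234,000.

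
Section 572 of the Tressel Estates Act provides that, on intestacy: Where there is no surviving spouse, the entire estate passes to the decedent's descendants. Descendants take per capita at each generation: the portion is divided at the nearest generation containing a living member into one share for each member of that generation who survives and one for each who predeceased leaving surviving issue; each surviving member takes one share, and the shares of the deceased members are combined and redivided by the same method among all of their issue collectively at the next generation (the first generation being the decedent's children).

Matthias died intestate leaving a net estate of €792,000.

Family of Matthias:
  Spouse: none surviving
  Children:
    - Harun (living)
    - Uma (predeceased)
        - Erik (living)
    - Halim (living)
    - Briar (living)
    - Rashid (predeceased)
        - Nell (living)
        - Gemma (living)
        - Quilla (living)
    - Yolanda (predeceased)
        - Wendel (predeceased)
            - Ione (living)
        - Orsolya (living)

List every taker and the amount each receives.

Harun: €132,000; Erik: €66,000; Halim: €132,000; Briar: €132,000; Nell: €66,000; Gemma: €66,000; Quilla: €66,000; Ione: €66,000; Orsolya: €66,000

The entire €792,000 passes to the descendants.
That amount (€792,000) is divided at the children's generation into 6 shares of €132,000. Harun, Halim, and Briar each take €132,000. The 3 shares of the deceased (Uma, Rashid, and Yolanda) are combined into a pool of €396,000.
That pool (€396,000) is divided at the grandchildren's generation into 6 shares of €66,000. Erik, Nell, Gemma, Quilla, and Orsolya each take €66,000. The remaining share for the deceased Wendel (€66,000) is carried to the next generation.
That pool (€66,000) passes entirely to Ione, the sole taker at the great-grandchildren's generation.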